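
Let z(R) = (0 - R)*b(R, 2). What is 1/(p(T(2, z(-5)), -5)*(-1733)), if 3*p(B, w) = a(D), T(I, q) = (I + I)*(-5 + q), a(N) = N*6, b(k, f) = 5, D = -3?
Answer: 1/10398 ≈ 9.6172e-5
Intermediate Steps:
a(N) = 6*N
z(R) = -5*R (z(R) = (0 - R)*5 = -R*5 = -5*R)
T(I, q) = 2*I*(-5 + q) (T(I, q) = (2*I)*(-5 + q) = 2*I*(-5 + q))
p(B, w) = -6 (p(B, w) = (6*(-3))/3 = (1/3)*(-18) = -6)
1/(p(T(2, z(-5)), -5)*(-1733)) = 1/(-6*(-1733)) = 1/10398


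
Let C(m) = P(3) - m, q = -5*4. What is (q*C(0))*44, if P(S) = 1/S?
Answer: -880/3 ≈ -293.33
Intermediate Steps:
q = -20
C(m) = ⅓ - m (C(m) = 1/3 - m = ⅓ - m)
(q*C(0))*44 = -20*(⅓ - 1*0)*44 = -20*(⅓ + 0)*44 = -20*⅓*44 = -20/3*44 = -880/3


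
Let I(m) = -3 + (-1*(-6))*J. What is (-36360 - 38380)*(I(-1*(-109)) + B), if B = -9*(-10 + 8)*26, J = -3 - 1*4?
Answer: -31615020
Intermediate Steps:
J = -7 (J = -3 - 4 = -7)
I(m) = -45 (I(m) = -3 - 1*(-6)*(-7) = -3 + 6*(-7) = -3 - 42 = -45)
B = 468 (B = -9*(-2)*26 = 18*26 = 468)
(-36360 - 38380)*(I(-1*(-109)) + B) = (-36360 - 38380)*(-45 + 468) = -74740*423 = -31615020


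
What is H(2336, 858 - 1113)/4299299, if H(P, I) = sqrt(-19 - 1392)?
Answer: I*sqrt(1411)/4299299 ≈ 8.7371e-6*I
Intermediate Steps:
H(P, I) = I*sqrt(1411) (H(P, I) = sqrt(-1411) = I*sqrt(1411))
H(2336, 858 - 1113)/4299299 = (I*sqrt(1411))/4299299 = (I*sqrt(1411))*(1/4299299) = I*sqrt(1411)/4299299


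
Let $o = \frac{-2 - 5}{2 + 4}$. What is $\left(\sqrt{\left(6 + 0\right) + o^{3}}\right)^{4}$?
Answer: $\frac{908209}{46656} \approx 19.466$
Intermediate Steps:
$o = - \frac{7}{6} \approx -1.1667$
$\left(\sqrt{\left(6 + 0\right) + o^{3}}\right)^{4} = \left(\sqrt{\left(6 + 0\right) + \left(- \frac{7}{6}\right)^{3}}\right)^{4} = \left(\sqrt{6 - \frac{343}{216}}\right)^{4} = \left(\sqrt{\frac{953}{216}}\right)^{4} = \left(\frac{\sqrt{5718}}{36}\right)^{4} = \frac{908209}{46656}$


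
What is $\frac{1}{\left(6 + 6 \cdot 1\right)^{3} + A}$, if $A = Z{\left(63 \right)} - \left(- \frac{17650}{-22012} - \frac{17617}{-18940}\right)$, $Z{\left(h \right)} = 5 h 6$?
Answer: $\frac{104226820}{376912115659} \approx 0.00027653$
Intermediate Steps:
$Z{\left(h \right)} = 30 h$
$A = \frac{196808170699}{104226820}$ ($A = 30 \cdot 63 - \left(- \frac{17650}{-22012} - \frac{17617}{-18940}\right) = 1890 - \left(\left(-17650\right) \left(- \frac{1}{22012}\right) - - \frac{17617}{18940}\right) = 1890 - \left(\frac{8825}{11006} + \frac{17617}{18940}\right) = 1890 - \frac{180519101}{104226820} = \frac{196808170699}{104226820} \approx 1888.3$)
$\frac{1}{\left(6 + 6 \cdot 1\right)^{3} + A} = \frac{1}{\left(6 + 6 \cdot 1\right)^{3} + \frac{196808170699}{104226820}} = \frac{1}{\left(6 + 6\right)^{3} + \frac{196808170699}{104226820}} = \frac{1}{12^{3} + \frac{196808170699}{104226820}} = \frac{1}{1728 + \frac{196808170699}{104226820}} = \frac{1}{\frac{376912115659}{104226820}} = \frac{104226820}{376912115659}$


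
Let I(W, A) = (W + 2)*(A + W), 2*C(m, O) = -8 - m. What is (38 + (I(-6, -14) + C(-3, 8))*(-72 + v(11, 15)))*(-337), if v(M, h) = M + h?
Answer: 1188599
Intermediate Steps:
C(m, O) = -4 - m/2 (C(m, O) = (-8 - m)/2 = -4 - m/2)
I(W, A) = (2 + W)*(A + W)
(38 + (I(-6, -14) + C(-3, 8))*(-72 + v(11, 15)))*(-337) = (38 + (((-6)² + 2*(-14) + 2*(-6) - 14*(-6)) + (-4 - ½*(-3)))*(-72 + (11 + 15)))*(-337) = (38 + ((36 - 28 - 12 + 84) + (-4 + 3/2))*(-72 + 26))*(-337) = (38 + (80 - 5/2)*(-46))*(-337) = (38 + (155/2)*(-46))*(-337) = (38 - 3565)*(-337) = -3527*(-337) = 1188599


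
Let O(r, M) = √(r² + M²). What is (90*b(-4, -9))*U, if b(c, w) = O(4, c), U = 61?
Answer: 21960*√2 ≈ 31056.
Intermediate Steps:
O(r, M) = √(M² + r²)
b(c, w) = √(16 + c²) (b(c, w) = √(c² + 4²) = √(c² + 16) = √(16 + c²))
(90*b(-4, -9))*U = (90*√(16 + (-4)²))*61 = (90*√(16 + 16))*61 = (90*√32)*61 = (90*(4*√2))*61 = (360*√2)*61 = 21960*√2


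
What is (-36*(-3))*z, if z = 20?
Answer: 2160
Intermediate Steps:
(-36*(-3))*z = -36*(-3)*20 = 108*20 = 2160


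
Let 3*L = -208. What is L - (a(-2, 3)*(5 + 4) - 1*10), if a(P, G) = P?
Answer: -124/3 ≈ -41.333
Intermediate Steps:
L = -208/3 (L = (⅓)*(-208) = -208/3 ≈ -69.333)
L - (a(-2, 3)*(5 + 4) - 1*10) = -208/3 - (-2*(5 + 4) - 1*10) = -208/3 - (-2*9 - 10) = -208/3 - (-18 - 10) = -208/3 - 1*(-28) = -208/3 + 28 = -124/3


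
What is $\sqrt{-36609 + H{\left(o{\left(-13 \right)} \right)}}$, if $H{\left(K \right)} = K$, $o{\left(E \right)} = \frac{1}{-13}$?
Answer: $\frac{i \sqrt{6186934}}{13} \approx 191.33 i$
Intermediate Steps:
$o{\left(E \right)} = - \frac{1}{13}$
$\sqrt{-36609 + H{\left(o{\left(-13 \right)} \right)}} = \sqrt{-36609 - \frac{1}{13}} = \sqrt{- \frac{475918}{13}} = \frac{i \sqrt{6186934}}{13}$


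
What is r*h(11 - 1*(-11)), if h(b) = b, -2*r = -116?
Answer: 1276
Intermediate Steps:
r = 58 (r = -½*(-116) = 58)
r*h(11 - 1*(-11)) = 58*(11 - 1*(-11)) = 58*(11 + 11) = 58*22 = 1276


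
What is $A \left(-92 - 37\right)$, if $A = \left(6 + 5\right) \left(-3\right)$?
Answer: $4257$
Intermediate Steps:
$A = -33$ ($A = 11 \left(-3\right) = -33$)
$A \left(-92 - 37\right) = - 33 \left(-92 - 37\right) = \left(-33\right) \left(-129\right) = 4257$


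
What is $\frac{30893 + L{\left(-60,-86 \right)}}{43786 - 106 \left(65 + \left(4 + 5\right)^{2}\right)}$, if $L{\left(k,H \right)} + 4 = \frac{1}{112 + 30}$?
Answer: $\frac{4386239}{4020020} \approx 1.0911$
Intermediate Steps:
$L{\left(k,H \right)} = - \frac{567}{142}$ ($L{\left(k,H \right)} = -4 + \frac{1}{112 + 30} = -4 + \frac{1}{142} = - \frac{567}{142}$)
$\frac{30893 + L{\left(-60,-86 \right)}}{43786 - 106 \left(65 + \left(4 + 5\right)^{2}\right)} = \frac{30893 - \frac{567}{142}}{43786 - 106 \left(65 + \left(4 + 5\right)^{2}\right)} = \frac{4386239}{142 \left(43786 - 106 \left(65 + 9^{2}\right)\right)} = \frac{4386239}{142 \left(43786 - 106 \left(65 + 81\right)\right)} = \frac{4386239}{142 \left(43786 - 15476\right)} = \frac{4386239}{142 \cdot 28310} = \frac{4386239}{142} \cdot \frac{1}{28310} = \frac{4386239}{4020020}$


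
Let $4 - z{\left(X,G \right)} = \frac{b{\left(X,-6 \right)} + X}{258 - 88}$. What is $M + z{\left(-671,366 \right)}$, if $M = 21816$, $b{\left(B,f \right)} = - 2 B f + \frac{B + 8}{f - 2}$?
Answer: $\frac{29744321}{1360} \approx 21871.0$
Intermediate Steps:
$b{\left(B,f \right)} = \frac{8 + B}{-2 + f} - 2 B f$ ($b{\left(B,f \right)} = - 2 B f + \frac{8 + B}{-2 + f} = \frac{8 + B}{-2 + f} - 2 B f$)
$z{\left(X,G \right)} = \frac{681}{170} - \frac{103 X}{1360}$ ($z{\left(X,G \right)} = 4 - \frac{\frac{8 + X - 2 X \left(-6\right)^{2} + 4 X \left(-6\right)}{-2 - 6} + X}{258 - 88} = 4 - \frac{\frac{8 + X - 2 X 36 - 24 X}{-8} + X}{170} = 4 - \left(- \frac{8 + X - 72 X - 24 X}{8} + X\right) \frac{1}{170} = 4 - \left(- \frac{8 - 95 X}{8} + X\right) \frac{1}{170} = 4 - \left(\left(-1 + \frac{95 X}{8}\right) + X\right) \frac{1}{170} = 4 - \left(-1 + \frac{103 X}{8}\right) \frac{1}{170} = 4 - \left(- \frac{1}{170} + \frac{103 X}{1360}\right) = \frac{681}{170} - \frac{103 X}{1360}$)
$M + z{\left(-671,366 \right)} = 21816 + \left(\frac{681}{170} - - \frac{69113}{1360}\right) = 21816 + \left(\frac{681}{170} + \frac{69113}{1360}\right) = 21816 + \frac{74561}{1360} = \frac{29744321}{1360}$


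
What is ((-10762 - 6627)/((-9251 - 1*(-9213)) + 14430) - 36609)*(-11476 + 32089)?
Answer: -10860868433721/14392 ≈ -7.5465e+8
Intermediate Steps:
((-10762 - 6627)/((-9251 - 1*(-9213)) + 14430) - 36609)*(-11476 + 32089) = (-17389/((-9251 + 9213) + 14430) - 36609)*20613 = (-17389/(-38 + 14430) - 36609)*20613 = (-17389/14392 - 36609)*20613 = -526894117/14392*20613 = -10860868433721/14392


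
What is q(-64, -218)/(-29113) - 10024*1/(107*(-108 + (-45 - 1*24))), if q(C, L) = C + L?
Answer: 297169510/551371107 ≈ 0.53896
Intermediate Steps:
q(-64, -218)/(-29113) - 10024*1/(107*(-108 + (-45 - 1*24))) = (-64 - 218)/(-29113) - 10024*1/(107*(-108 + (-45 - 1*24))) = -282*(-1/29113) - 10024*1/(107*(-108 + (-45 - 24))) = 282/29113 - 10024*1/(107*(-108 - 69)) = 282/29113 - 10024/((-177*107)) = 282/29113 - 10024/(-18939) = 282/29113 - 10024*(-1/18939) = 282/29113 + 10024/18939 = 297169510/551371107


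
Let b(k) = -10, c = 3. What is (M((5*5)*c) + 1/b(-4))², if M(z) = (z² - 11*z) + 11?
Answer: 2314475881/100 ≈ 2.3145e+7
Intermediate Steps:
M(z) = 11 + z² - 11*z
(M((5*5)*c) + 1/b(-4))² = ((11 + ((5*5)*3)² - 11*5*5*3) + 1/(-10))² = ((11 + (25*3)² - 275*3) - ⅒)² = ((11 + 75² - 11*75) - ⅒)² = ((11 + 5625 - 825) - ⅒)² = (4811 - ⅒)² = (48109/10)² = 2314475881/100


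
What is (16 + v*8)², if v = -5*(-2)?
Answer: 9216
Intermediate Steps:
v = 10
(16 + v*8)² = (16 + 10*8)² = (16 + 80)² = 96² = 9216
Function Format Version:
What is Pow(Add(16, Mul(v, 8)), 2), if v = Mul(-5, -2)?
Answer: 9216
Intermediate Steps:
v = 10
Pow(Add(16, Mul(v, 8)), 2) = Pow(Add(16, Mul(10, 8)), 2) = Pow(Add(16, 80), 2) = Pow(96, 2) = 9216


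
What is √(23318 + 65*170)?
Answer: 8*√537 ≈ 185.39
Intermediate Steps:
√(23318 + 65*170) = √(23318 + 11050) = √34368 = 8*√537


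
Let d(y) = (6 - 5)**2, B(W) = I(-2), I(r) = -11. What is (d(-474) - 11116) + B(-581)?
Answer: -11126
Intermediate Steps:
B(W) = -11
d(y) = 1 (d(y) = 1**2 = 1)
(d(-474) - 11116) + B(-581) = (1 - 11116) - 11 = -11115 - 11 = -11126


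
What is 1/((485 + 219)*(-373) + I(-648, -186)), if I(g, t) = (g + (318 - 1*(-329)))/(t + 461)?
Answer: -275/72212801 ≈ -3.8082e-6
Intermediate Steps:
I(g, t) = (647 + g)/(461 + t) (I(g, t) = (g + (318 + 329))/(461 + t) = (g + 647)/(461 + t) = (647 + g)/(461 + t))
1/((485 + 219)*(-373) + I(-648, -186)) = 1/((485 + 219)*(-373) + (647 - 648)/(461 - 186)) = 1/(704*(-373) - 1/275) = 1/(-262592 + (1/275)*(-1)) = 1/(-262592 - 1/275) = 1/(-72212801/275) = -275/72212801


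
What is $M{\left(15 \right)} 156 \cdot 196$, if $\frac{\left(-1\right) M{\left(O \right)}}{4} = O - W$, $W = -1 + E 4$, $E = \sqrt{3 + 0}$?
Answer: $-1956864 + 489216 \sqrt{3} \approx -1.1095 \cdot 10^{6}$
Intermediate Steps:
$E = \sqrt{3} \approx 1.732$
$W = -1 + 4 \sqrt{3}$ ($W = -1 + \sqrt{3} \cdot 4 = -1 + 4 \sqrt{3} \approx 5.9282$)
$M{\left(O \right)} = -4 - 4 O + 16 \sqrt{3}$ ($M{\left(O \right)} = - 4 \left(O - \left(-1 + 4 \sqrt{3}\right)\right) = - 4 \left(O + \left(1 - 4 \sqrt{3}\right)\right) = - 4 \left(1 + O - 4 \sqrt{3}\right) = -4 - 4 O + 16 \sqrt{3}$)
$M{\left(15 \right)} 156 \cdot 196 = \left(-4 - 60 + 16 \sqrt{3}\right) 156 \cdot 196 = \left(-64 + 16 \sqrt{3}\right) 156 \cdot 196 = \left(-9984 + 2496 \sqrt{3}\right) 196 = -1956864 + 489216 \sqrt{3}$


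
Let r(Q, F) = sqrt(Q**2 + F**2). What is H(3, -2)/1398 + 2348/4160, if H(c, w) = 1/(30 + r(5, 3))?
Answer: 59224443/104924560 - sqrt(34)/1210668 ≈ 0.56444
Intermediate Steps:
r(Q, F) = sqrt(F**2 + Q**2)
H(c, w) = 1/(30 + sqrt(34)) (H(c, w) = 1/(30 + sqrt(3**2 + 5**2)) = 1/(30 + sqrt(9 + 25)) = 1/(30 + sqrt(34)))
H(3, -2)/1398 + 2348/4160 = (15/433 - sqrt(34)/866)/1398 + 2348/4160 = (15/433 - sqrt(34)/866)*(1/1398) + 2348*(1/4160) = (5/201778 - sqrt(34)/1210668) + 587/1040 = 59224443/104924560 - sqrt(34)/1210668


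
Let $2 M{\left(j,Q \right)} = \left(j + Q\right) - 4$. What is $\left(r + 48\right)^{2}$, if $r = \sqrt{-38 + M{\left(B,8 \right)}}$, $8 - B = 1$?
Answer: $\frac{\left(96 + i \sqrt{130}\right)^{2}}{4} \approx 2271.5 + 547.28 i$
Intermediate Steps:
$B = 7$ ($B = 8 - 1 = 7$)
$M{\left(j,Q \right)} = -2 + \frac{Q}{2} + \frac{j}{2}$ ($M{\left(j,Q \right)} = \frac{\left(j + Q\right) - 4}{2} = \frac{\left(Q + j\right) - 4}{2} = \frac{-4 + Q + j}{2} = -2 + \frac{Q}{2} + \frac{j}{2}$)
$r = \frac{i \sqrt{130}}{2}$ ($r = \sqrt{-38 + \left(-2 + \frac{1}{2} \cdot 8 + \frac{1}{2} \cdot 7\right)} = \sqrt{-38 + \left(-2 + 4 + \frac{7}{2}\right)} = \sqrt{-38 + \frac{11}{2}} = \sqrt{- \frac{65}{2}} = \frac{i \sqrt{130}}{2} \approx 5.7009 i$)
$\left(r + 48\right)^{2} = \left(\frac{i \sqrt{130}}{2} + 48\right)^{2} = \left(48 + \frac{i \sqrt{130}}{2}\right)^{2}$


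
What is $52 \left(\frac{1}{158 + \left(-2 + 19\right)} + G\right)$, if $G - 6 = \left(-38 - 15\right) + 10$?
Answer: $- \frac{336648}{175} \approx -1923.7$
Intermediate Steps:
$G = -37$ ($G = 6 + \left(\left(-38 - 15\right) + 10\right) = 6 + \left(-53 + 10\right) = 6 - 43 = -37$)
$52 \left(\frac{1}{158 + \left(-2 + 19\right)} + G\right) = 52 \left(\frac{1}{158 + \left(-2 + 19\right)} - 37\right) = 52 \left(\frac{1}{158 + 17} - 37\right) = 52 \left(\frac{1}{175} - 37\right) = 52 \left(- \frac{6474}{175}\right) = - \frac{336648}{175}$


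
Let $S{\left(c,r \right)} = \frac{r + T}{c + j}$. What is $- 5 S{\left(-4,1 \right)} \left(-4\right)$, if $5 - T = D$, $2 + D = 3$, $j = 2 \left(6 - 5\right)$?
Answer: $-50$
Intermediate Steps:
$j = 2$ ($j = 2 \cdot 1 = 2$)
$D = 1$ ($D = -2 + 3 = 1$)
$T = 4$ ($T = 5 - 1 = 4$)
$S{\left(c,r \right)} = \frac{4 + r}{2 + c}$ ($S{\left(c,r \right)} = \frac{r + 4}{c + 2} = \frac{4 + r}{2 + c}$)
$- 5 S{\left(-4,1 \right)} \left(-4\right) = - 5 \frac{4 + 1}{2 - 4} \left(-4\right) = - 5 \frac{1}{-2} \cdot 5 \left(-4\right) = - 5 \left(\left(- \frac{1}{2}\right) 5\right) \left(-4\right) = \left(-5\right) \left(- \frac{5}{2}\right) \left(-4\right) = \frac{25}{2} \left(-4\right) = -50$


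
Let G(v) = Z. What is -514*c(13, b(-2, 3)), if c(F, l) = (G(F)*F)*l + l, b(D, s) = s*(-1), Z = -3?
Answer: -58596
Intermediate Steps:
b(D, s) = -s
G(v) = -3
c(F, l) = l - 3*F*l (c(F, l) = (-3*F)*l + l = -3*F*l + l = l - 3*F*l)
-514*c(13, b(-2, 3)) = -514*(-1*3)*(1 - 3*13) = -(-1542)*(1 - 39) = -(-1542)*(-38) = -514*114 = -58596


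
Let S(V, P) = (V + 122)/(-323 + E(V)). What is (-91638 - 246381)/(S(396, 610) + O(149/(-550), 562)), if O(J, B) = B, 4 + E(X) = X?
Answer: -23323311/39296 ≈ -593.53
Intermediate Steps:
E(X) = -4 + X
S(V, P) = (122 + V)/(-327 + V) (S(V, P) = (V + 122)/(-323 + (-4 + V)) = (122 + V)/(-327 + V))
(-91638 - 246381)/(S(396, 610) + O(149/(-550), 562)) = (-91638 - 246381)/((122 + 396)/(-327 + 396) + 562) = -338019/(518/69 + 562) = -338019/39296/69 = -338019*69/39296 = -23323311/39296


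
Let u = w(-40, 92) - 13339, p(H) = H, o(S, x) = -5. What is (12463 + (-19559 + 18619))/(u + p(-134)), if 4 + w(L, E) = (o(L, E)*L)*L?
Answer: -3841/7159 ≈ -0.53653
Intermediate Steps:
w(L, E) = -4 - 5*L**2 (w(L, E) = -4 + (-5*L)*L = -4 - 5*L**2)
u = -21343 (u = (-4 - 5*(-40)**2) - 13339 = (-4 - 5*1600) - 13339 = (-4 - 8000) - 13339 = -8004 - 13339 = -21343)
(12463 + (-19559 + 18619))/(u + p(-134)) = (12463 + (-19559 + 18619))/(-21343 - 134) = (12463 - 940)/(-21477) = 11523*(-1/21477) = -3841/7159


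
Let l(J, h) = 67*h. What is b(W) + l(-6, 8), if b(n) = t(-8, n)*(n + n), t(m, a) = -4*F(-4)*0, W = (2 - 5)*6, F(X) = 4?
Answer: 536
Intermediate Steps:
W = -18 (W = -3*6 = -18)
t(m, a) = 0 (t(m, a) = -4*4*0 = -16*0 = 0)
b(n) = 0 (b(n) = 0*(n + n) = 0*(2*n) = 0)
b(W) + l(-6, 8) = 0 + 67*8 = 0 + 536 = 536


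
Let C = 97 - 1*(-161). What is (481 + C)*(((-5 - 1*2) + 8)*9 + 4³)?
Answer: 53947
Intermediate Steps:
C = 258 (C = 97 + 161 = 258)
(481 + C)*(((-5 - 1*2) + 8)*9 + 4³) = (481 + 258)*(((-5 - 1*2) + 8)*9 + 4³) = 739*(((-5 - 2) + 8)*9 + 64) = 739*((-7 + 8)*9 + 64) = 739*(1*9 + 64) = 739*(9 + 64) = 739*73 = 53947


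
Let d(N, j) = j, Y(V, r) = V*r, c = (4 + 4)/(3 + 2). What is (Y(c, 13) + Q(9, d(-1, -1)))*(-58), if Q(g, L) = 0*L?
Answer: -6032/5 ≈ -1206.4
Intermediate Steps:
c = 8/5 ≈ 1.6000
Q(g, L) = 0
(Y(c, 13) + Q(9, d(-1, -1)))*(-58) = ((8/5)*13 + 0)*(-58) = (104/5 + 0)*(-58) = (104/5)*(-58) = -6032/5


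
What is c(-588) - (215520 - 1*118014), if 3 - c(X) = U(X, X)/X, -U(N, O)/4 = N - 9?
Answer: -4777448/49 ≈ -97499.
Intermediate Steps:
U(N, O) = 36 - 4*N (U(N, O) = -4*(N - 9) = -4*(-9 + N) = 36 - 4*N)
c(X) = 3 - (36 - 4*X)/X
c(-588) - (215520 - 1*118014) = (7 - 36/(-588)) - (215520 - 1*118014) = (7 - 36*(-1/588)) - (215520 - 118014) = (7 + 3/49) - 1*97506 = 346/49 - 97506 = -4777448/49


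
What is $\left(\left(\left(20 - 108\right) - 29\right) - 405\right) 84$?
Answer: $-43848$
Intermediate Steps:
$\left(\left(\left(20 - 108\right) - 29\right) - 405\right) 84 = \left(\left(-88 - 29\right) - 405\right) 84 = \left(-117 - 405\right) 84 = \left(-522\right) 84 = -43848$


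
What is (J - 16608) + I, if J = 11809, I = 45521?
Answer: 40722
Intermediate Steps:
(J - 16608) + I = (11809 - 16608) + 45521 = -4799 + 45521 = 40722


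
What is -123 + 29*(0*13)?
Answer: -123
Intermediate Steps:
-123 + 29*(0*13) = -123 + 29*0 = -123 + 0 = -123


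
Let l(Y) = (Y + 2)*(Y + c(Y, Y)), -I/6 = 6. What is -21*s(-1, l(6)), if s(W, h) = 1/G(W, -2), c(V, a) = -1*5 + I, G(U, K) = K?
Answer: 21/2 ≈ 10.500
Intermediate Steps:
I = -36 (I = -6*6 = -36)
c(V, a) = -41 (c(V, a) = -1*5 - 36 = -5 - 36 = -41)
l(Y) = (-41 + Y)*(2 + Y) (l(Y) = (Y + 2)*(Y - 41) = (2 + Y)*(-41 + Y) = (-41 + Y)*(2 + Y))
s(W, h) = -1/2 (s(W, h) = 1/(-2) = 1*(-1/2) = -1/2)
-21*s(-1, l(6)) = -21*(-1/2) = 21/2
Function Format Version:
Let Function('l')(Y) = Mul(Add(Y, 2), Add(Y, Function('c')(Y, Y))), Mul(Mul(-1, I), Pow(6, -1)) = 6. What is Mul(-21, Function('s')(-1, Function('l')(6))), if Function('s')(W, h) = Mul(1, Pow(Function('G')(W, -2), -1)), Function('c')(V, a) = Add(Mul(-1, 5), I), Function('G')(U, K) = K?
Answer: Rational(21, 2) ≈ 10.500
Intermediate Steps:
I = -36 (I = Mul(-6, 6) = -36)
Function('c')(V, a) = -41 (Function('c')(V, a) = Add(Mul(-1, 5), -36) = Add(-5, -36) = -41)
Function('l')(Y) = Mul(Add(-41, Y), Add(2, Y)) (Function('l')(Y) = Mul(Add(Y, 2), Add(Y, -41)) = Mul(Add(2, Y), Add(-41, Y)) = Mul(Add(-41, Y), Add(2, Y)))
Function('s')(W, h) = Rational(-1, 2) (Function('s')(W, h) = Mul(1, Pow(-2, -1)) = Mul(1, Rational(-1, 2)) = Rational(-1, 2))
Mul(-21, Function('s')(-1, Function('l')(6))) = Mul(-21, Rational(-1, 2)) = Rational(21, 2)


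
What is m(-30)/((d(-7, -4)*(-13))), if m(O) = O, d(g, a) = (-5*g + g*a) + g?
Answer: 15/364 ≈ 0.041209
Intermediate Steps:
d(g, a) = -4*g + a*g (d(g, a) = (-5*g + a*g) + g = -4*g + a*g)
m(-30)/((d(-7, -4)*(-13))) = -30*1/(91*(-4 - 4)) = -30/(-7*(-8)*(-13)) = -30/(56*(-13)) = -30/(-728) = -30*(-1/728) = 15/364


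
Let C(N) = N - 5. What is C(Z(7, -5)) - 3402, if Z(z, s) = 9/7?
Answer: -23840/7 ≈ -3405.7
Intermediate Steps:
Z(z, s) = 9/7 (Z(z, s) = 9*(⅐) = 9/7)
C(N) = -5 + N
C(Z(7, -5)) - 3402 = (-5 + 9/7) - 3402 = -26/7 - 3402 = -23840/7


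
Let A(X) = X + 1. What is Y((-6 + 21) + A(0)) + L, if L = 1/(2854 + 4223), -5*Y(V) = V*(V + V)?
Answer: -3623419/35385 ≈ -102.40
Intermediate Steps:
A(X) = 1 + X
Y(V) = -2*V²/5 (Y(V) = -V*(V + V)/5 = -V*2*V/5 = -2*V²/5)
L = 1/7077 ≈ 0.00014130
Y((-6 + 21) + A(0)) + L = -2*((-6 + 21) + (1 + 0))²/5 + 1/7077 = -2*(15 + 1)²/5 + 1/7077 = -⅖*16² + 1/7077 = -⅖*256 + 1/7077 = -512/5 + 1/7077 = -3623419/35385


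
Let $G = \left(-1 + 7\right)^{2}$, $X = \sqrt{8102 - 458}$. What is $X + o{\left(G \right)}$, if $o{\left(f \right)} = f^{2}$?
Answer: $1296 + 14 \sqrt{39} \approx 1383.4$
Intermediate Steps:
$X = 14 \sqrt{39}$ ($X = \sqrt{7644} = 14 \sqrt{39} \approx 87.43$)
$G = 36$ ($G = 6^{2} = 36$)
$X + o{\left(G \right)} = 14 \sqrt{39} + 36^{2} = 14 \sqrt{39} + 1296 = 1296 + 14 \sqrt{39}$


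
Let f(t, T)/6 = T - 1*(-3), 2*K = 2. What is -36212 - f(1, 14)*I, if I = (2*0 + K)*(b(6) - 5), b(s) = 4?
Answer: -36110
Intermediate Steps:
K = 1 (K = (½)*2 = 1)
I = -1 (I = (2*0 + 1)*(4 - 5) = (0 + 1)*(-1) = 1*(-1) = -1)
f(t, T) = 18 + 6*T (f(t, T) = 6*(T - 1*(-3)) = 6*(T + 3) = 6*(3 + T) = 18 + 6*T)
-36212 - f(1, 14)*I = -36212 - (18 + 6*14)*(-1) = -36212 - (18 + 84)*(-1) = -36212 - 102*(-1) = -36212 - 1*(-102) = -36212 + 102 = -36110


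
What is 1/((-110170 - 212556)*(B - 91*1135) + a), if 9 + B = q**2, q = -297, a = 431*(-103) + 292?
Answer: 1/4868277609 ≈ 2.0541e-10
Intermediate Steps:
a = -44101 (a = -44393 + 292 = -44101)
B = 88200 (B = -9 + (-297)**2 = -9 + 88209 = 88200)
1/((-110170 - 212556)*(B - 91*1135) + a) = 1/((-110170 - 212556)*(88200 - 91*1135) - 44101) = 1/(-322726*(88200 - 103285) - 44101) = 1/(-322726*(-15085) - 44101) = 1/(4868321710 - 44101) = 1/4868277609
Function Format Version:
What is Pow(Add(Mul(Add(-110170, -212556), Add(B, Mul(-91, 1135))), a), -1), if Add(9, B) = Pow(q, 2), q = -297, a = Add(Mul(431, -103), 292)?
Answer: Rational(1, 4868277609) ≈ 2.0541e-10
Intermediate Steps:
a = -44101 (a = Add(-44393, 292) = -44101)
B = 88200 (B = Add(-9, Pow(-297, 2)) = Add(-9, 88209) = 88200)
Pow(Add(Mul(Add(-110170, -212556), Add(B, Mul(-91, 1135))), a), -1) = Pow(Add(Mul(Add(-110170, -212556), Add(88200, Mul(-91, 1135))), -44101), -1) = Pow(Add(Mul(-322726, Add(88200, -103285)), -44101), -1) = Pow(Add(Mul(-322726, -15085), -44101), -1) = Pow(Add(4868321710, -44101), -1) = Pow(4868277609, -1) = Rational(1, 4868277609)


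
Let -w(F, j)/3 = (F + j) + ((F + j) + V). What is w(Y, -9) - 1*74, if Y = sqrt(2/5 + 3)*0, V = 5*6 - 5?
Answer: -95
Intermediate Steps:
V = 25 (V = 30 - 5 = 25)
Y = 0 (Y = sqrt(2*(1/5) + 3)*0 = sqrt(2/5 + 3)*0 = sqrt(17/5)*0 = (sqrt(85)/5)*0 = 0)
w(F, j) = -75 - 6*F - 6*j (w(F, j) = -3*((F + j) + ((F + j) + 25)) = -3*((F + j) + (25 + F + j)) = -3*(25 + 2*F + 2*j) = -75 - 6*F - 6*j)
w(Y, -9) - 1*74 = (-75 - 6*0 - 6*(-9)) - 1*74 = (-75 + 0 + 54) - 74 = -21 - 74 = -95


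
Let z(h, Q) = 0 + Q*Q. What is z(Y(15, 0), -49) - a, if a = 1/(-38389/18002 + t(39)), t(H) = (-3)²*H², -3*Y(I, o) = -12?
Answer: 591584746587/246390989 ≈ 2401.0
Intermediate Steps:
Y(I, o) = 4 (Y(I, o) = -⅓*(-12) = 4)
z(h, Q) = Q² (z(h, Q) = 0 + Q² = Q²)
t(H) = 9*H²
a = 18002/246390989 (a = 1/(-38389/18002 + 9*39²) = 1/(-38389*1/18002 + 9*1521) = 1/(-38389/18002 + 13689) = 1/(246390989/18002) = 18002/246390989 ≈ 7.3063e-5)
z(Y(15, 0), -49) - a = (-49)² - 1*18002/246390989 = 2401 - 18002/246390989 = 591584746587/246390989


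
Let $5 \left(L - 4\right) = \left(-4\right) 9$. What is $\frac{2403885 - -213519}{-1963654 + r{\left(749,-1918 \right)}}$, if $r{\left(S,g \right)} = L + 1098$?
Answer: $- \frac{1090585}{817733} \approx -1.3337$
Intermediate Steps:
$L = - \frac{16}{5}$ ($L = 4 + \frac{\left(-4\right) 9}{5} = 4 + \frac{1}{5} \left(-36\right) = 4 - \frac{36}{5} = - \frac{16}{5} \approx -3.2$)
$r{\left(S,g \right)} = \frac{5474}{5}$ ($r{\left(S,g \right)} = - \frac{16}{5} + 1098 = \frac{5474}{5}$)
$\frac{2403885 - -213519}{-1963654 + r{\left(749,-1918 \right)}} = \frac{2403885 - -213519}{-1963654 + \frac{5474}{5}} = \frac{2403885 + 213519}{- \frac{9812796}{5}} = 2617404 \left(- \frac{5}{9812796}\right) = - \frac{1090585}{817733}$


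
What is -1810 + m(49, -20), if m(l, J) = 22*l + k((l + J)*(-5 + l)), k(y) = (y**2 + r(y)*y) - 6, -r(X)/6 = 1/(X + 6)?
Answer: 1043183930/641 ≈ 1.6274e+6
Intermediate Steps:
r(X) = -6/(6 + X) (r(X) = -6/(X + 6) = -6/(6 + X))
k(y) = -6 + y**2 - 6*y/(6 + y) (k(y) = (y**2 + (-6/(6 + y))*y) - 6 = (y**2 - 6*y/(6 + y)) - 6 = -6 + y**2 - 6*y/(6 + y))
m(l, J) = 22*l + ((-6 + (-5 + l)**2*(J + l)**2)*(6 + (-5 + l)*(J + l)) - 6*(-5 + l)*(J + l))/(6 + (-5 + l)*(J + l)) (m(l, J) = 22*l + (-6*(l + J)*(-5 + l) + (-6 + ((l + J)*(-5 + l))**2)*(6 + (l + J)*(-5 + l)))/(6 + (l + J)*(-5 + l)) = 22*l + (-6*(J + l)*(-5 + l) + (-6 + ((J + l)*(-5 + l))**2)*(6 + (J + l)*(-5 + l)))/(6 + (J + l)*(-5 + l)) = 22*l + (-6*(-5 + l)*(J + l) + (-6 + ((-5 + l)*(J + l))**2)*(6 + (-5 + l)*(J + l)))/(6 + (-5 + l)*(J + l)) = 22*l + (-6*(-5 + l)*(J + l) + (-6 + (-5 + l)**2*(J + l)**2)*(6 + (-5 + l)*(J + l)))/(6 + (-5 + l)*(J + l)) = 22*l + ((-6 + (-5 + l)**2*(J + l)**2)*(6 + (-5 + l)*(J + l)) - 6*(-5 + l)*(J + l))/(6 + (-5 + l)*(J + l)))
-1810 + m(49, -20) = -1810 + (-6*49**2 + 30*(-20) + 30*49 + (-6 + (49**2 - 5*(-20) - 5*49 - 20*49)**2 + 22*49)*(6 + 49**2 - 5*(-20) - 5*49 - 20*49) - 6*(-20)*49)/(6 + 49**2 - 5*(-20) - 5*49 - 20*49) = -1810 + (-6*2401 - 600 + 1470 + (-6 + (2401 + 100 - 245 - 980)**2 + 1078)*(6 + 2401 + 100 - 245 - 980) + 5880)/(6 + 2401 + 100 - 245 - 980) = -1810 + (-14406 - 600 + 1470 + (-6 + 1276**2 + 1078)*1282 + 5880)/1282 = -1810 + (-14406 - 600 + 1470 + (-6 + 1628176 + 1078)*1282 + 5880)/1282 = -1810 + (-14406 - 600 + 1470 + 1629248*1282 + 5880)/1282 = -1810 + (-14406 - 600 + 1470 + 2088695936 + 5880)/1282 = -1810 + (1/1282)*2088688280 = -1810 + 1044344140/641 = 1043183930/641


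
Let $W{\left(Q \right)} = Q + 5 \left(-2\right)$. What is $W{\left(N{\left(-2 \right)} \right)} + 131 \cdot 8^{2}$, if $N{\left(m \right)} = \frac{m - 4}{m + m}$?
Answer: $\frac{16751}{2} \approx 8375.5$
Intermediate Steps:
$N{\left(m \right)} = \frac{-4 + m}{2 m}$
$W{\left(Q \right)} = -10 + Q$ ($W{\left(Q \right)} = Q - 10 = -10 + Q$)
$W{\left(N{\left(-2 \right)} \right)} + 131 \cdot 8^{2} = \left(-10 + \frac{-4 - 2}{2 \left(-2\right)}\right) + 131 \cdot 8^{2} = \left(-10 + \frac{1}{2} \left(- \frac{1}{2}\right) \left(-6\right)\right) + 131 \cdot 64 = \left(-10 + \frac{3}{2}\right) + 8384 = - \frac{17}{2} + 8384 = \frac{16751}{2}$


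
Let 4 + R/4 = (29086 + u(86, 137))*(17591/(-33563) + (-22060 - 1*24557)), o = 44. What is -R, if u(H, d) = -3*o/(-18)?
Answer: 546241519224464/100689 ≈ 5.4250e+9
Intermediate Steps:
u(H, d) = 22/3 (u(H, d) = -132/(-18) = -132*(-1)/18 = -3*(-22/9) = 22/3)
R = -546241519224464/100689 (R = -16 + 4*((29086 + 22/3)*(17591/(-33563) + (-22060 - 1*24557))) = -16 + 4*(87280*(17591*(-1/33563) + (-22060 - 24557))/3) = -16 + 4*(87280*(-17591/33563 - 46617)/3) = -16 + 4*((87280/3)*(-1564623962/33563)) = -16 + 4*(-136560379403360/100689) = -16 - 546241517613440/100689 = -546241519224464/100689 ≈ -5.4250e+9)
-R = -1*(-546241519224464/100689) = 546241519224464/100689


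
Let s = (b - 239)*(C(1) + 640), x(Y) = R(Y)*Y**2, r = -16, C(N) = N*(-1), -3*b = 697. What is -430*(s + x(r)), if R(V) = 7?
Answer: 128737700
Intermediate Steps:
b = -697/3 (b = -1/3*697 = -697/3 ≈ -232.33)
C(N) = -N
x(Y) = 7*Y**2
s = -301182 (s = (-697/3 - 239)*(-1*1 + 640) = -1414*(-1 + 640)/3 = -1414/3*639 = -301182)
-430*(s + x(r)) = -430*(-301182 + 7*(-16)**2) = -430*(-301182 + 7*256) = -430*(-301182 + 1792) = -430*(-299390) = 128737700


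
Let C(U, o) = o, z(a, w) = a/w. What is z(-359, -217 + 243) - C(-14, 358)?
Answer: -9667/26 ≈ -371.81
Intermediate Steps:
z(-359, -217 + 243) - C(-14, 358) = -359/(-217 + 243) - 1*358 = -359/26 - 358 = -9667/26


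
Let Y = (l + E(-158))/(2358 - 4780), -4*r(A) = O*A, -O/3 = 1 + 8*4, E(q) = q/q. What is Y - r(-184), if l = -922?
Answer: 11030709/2422 ≈ 4554.4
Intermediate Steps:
E(q) = 1
O = -99 (O = -3*(1 + 8*4) = -3*(1 + 32) = -3*33 = -99)
r(A) = 99*A/4 (r(A) = -(-99)*A/4 = 99*A/4)
Y = 921/2422 (Y = (-922 + 1)/(2358 - 4780) = -921/(-2422) = -921*(-1/2422) = 921/2422 ≈ 0.38026)
Y - r(-184) = 921/2422 - 99*(-184)/4 = 921/2422 - 1*(-4554) = 921/2422 + 4554 = 11030709/2422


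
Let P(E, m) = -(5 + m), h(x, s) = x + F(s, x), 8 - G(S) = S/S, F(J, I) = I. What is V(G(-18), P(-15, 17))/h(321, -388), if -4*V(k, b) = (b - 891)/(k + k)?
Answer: 913/35952 ≈ 0.025395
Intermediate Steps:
G(S) = 7 (G(S) = 8 - S/S = 8 - 1*1 = 8 - 1 = 7)
h(x, s) = 2*x (h(x, s) = x + x = 2*x)
P(E, m) = -5 - m
V(k, b) = -(-891 + b)/(8*k) (V(k, b) = -(b - 891)/(4*(k + k)) = -(-891 + b)/(4*(2*k)) = -(-891 + b)*1/(2*k)/4 = -(-891 + b)/(8*k))
V(G(-18), P(-15, 17))/h(321, -388) = ((1/8)*(891 - (-5 - 1*17))/7)/((2*321)) = ((1/8)*(1/7)*(891 - (-5 - 17)))/642 = ((1/8)*(1/7)*(891 - 1*(-22)))*(1/642) = ((1/8)*(1/7)*(891 + 22))*(1/642) = ((1/8)*(1/7)*913)*(1/642) = (913/56)*(1/642) = 913/35952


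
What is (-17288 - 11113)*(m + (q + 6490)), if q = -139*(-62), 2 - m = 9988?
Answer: -145469922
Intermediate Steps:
m = -9986 (m = 2 - 1*9988 = 2 - 9988 = -9986)
q = 8618
(-17288 - 11113)*(m + (q + 6490)) = (-17288 - 11113)*(-9986 + (8618 + 6490)) = -28401*(-9986 + 15108) = -28401*5122 = -145469922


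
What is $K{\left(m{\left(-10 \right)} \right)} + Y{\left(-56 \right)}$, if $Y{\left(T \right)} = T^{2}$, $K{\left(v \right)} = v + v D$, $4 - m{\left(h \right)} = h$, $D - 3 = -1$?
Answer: $3178$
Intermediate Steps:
$D = 2$ ($D = 3 - 1 = 2$)
$m{\left(h \right)} = 4 - h$
$K{\left(v \right)} = 3 v$ ($K{\left(v \right)} = v + v 2 = v + 2 v = 3 v$)
$K{\left(m{\left(-10 \right)} \right)} + Y{\left(-56 \right)} = 3 \left(4 - -10\right) + \left(-56\right)^{2} = 3 \left(4 + 10\right) + 3136 = 3 \cdot 14 + 3136 = 42 + 3136 = 3178$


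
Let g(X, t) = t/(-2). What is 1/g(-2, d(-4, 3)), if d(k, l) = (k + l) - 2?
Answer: 2/3 ≈ 0.66667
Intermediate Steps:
d(k, l) = -2 + k + l
g(X, t) = -t/2 (g(X, t) = t*(-1/2) = -t/2)
1/g(-2, d(-4, 3)) = 1/(-(-2 - 4 + 3)/2) = 1/(-1/2*(-3)) = 1/(3/2) = 2/3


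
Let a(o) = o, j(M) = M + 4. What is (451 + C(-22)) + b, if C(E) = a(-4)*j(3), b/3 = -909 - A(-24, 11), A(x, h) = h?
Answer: -2337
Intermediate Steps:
j(M) = 4 + M
b = -2760 (b = 3*(-909 - 1*11) = 3*(-909 - 11) = 3*(-920) = -2760)
C(E) = -28 (C(E) = -4*(4 + 3) = -4*7 = -28)
(451 + C(-22)) + b = (451 - 28) - 2760 = 423 - 2760 = -2337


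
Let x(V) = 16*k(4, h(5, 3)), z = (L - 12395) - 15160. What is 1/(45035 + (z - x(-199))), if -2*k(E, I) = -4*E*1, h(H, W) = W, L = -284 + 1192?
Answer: 1/18260 ≈ 5.4765e-5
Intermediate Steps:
L = 908
z = -26647 (z = (908 - 12395) - 15160 = -11487 - 15160 = -26647)
k(E, I) = 2*E (k(E, I) = -(-4*E)/2 = -(-2)*E = 2*E)
x(V) = 128 (x(V) = 16*(2*4) = 16*8 = 128)
1/(45035 + (z - x(-199))) = 1/(45035 + (-26647 - 1*128)) = 1/(45035 + (-26647 - 128)) = 1/(45035 - 26775) = 1/18260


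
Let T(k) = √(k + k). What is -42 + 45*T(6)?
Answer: -42 + 90*√3 ≈ 113.88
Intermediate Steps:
T(k) = √2*√k (T(k) = √(2*k) = √2*√k)
-42 + 45*T(6) = -42 + 45*(√2*√6) = -42 + 45*(2*√3) = -42 + 90*√3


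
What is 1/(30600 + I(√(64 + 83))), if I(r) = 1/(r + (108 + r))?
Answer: 338925708/10371129969601 + 14*√3/10371129969601 ≈ 3.2680e-5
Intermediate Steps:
I(r) = 1/(108 + 2*r)
1/(30600 + I(√(64 + 83))) = 1/(30600 + 1/(2*(54 + √(64 + 83)))) = 1/(30600 + 1/(2*(54 + √147))) = 1/(30600 + 1/(2*(54 + 7*√3)))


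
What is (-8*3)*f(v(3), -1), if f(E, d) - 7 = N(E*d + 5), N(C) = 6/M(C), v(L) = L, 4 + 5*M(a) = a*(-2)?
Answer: -78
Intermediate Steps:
M(a) = -⅘ - 2*a/5 (M(a) = -⅘ + (a*(-2))/5 = -⅘ + (-2*a)/5 = -⅘ - 2*a/5)
N(C) = 6/(-⅘ - 2*C/5)
f(E, d) = 7 - 15/(7 + E*d) (f(E, d) = 7 - 15/(2 + (E*d + 5)) = 7 - 15/(2 + (5 + E*d)) = 7 - 15/(7 + E*d))
(-8*3)*f(v(3), -1) = (-8*3)*((34 + 7*3*(-1))/(7 + 3*(-1))) = -24*(34 - 21)/(7 - 3) = -24*13/4 = -78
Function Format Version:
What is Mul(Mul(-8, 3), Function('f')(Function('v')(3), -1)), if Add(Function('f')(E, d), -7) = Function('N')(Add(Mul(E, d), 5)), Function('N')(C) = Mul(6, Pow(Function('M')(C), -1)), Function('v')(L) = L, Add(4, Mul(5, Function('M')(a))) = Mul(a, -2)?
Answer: -78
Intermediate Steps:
Function('M')(a) = Add(Rational(-4, 5), Mul(Rational(-2, 5), a)) (Function('M')(a) = Add(Rational(-4, 5), Mul(Rational(1, 5), Mul(a, -2))) = Add(Rational(-4, 5), Mul(Rational(1, 5), Mul(-2, a))) = Add(Rational(-4, 5), Mul(Rational(-2, 5), a)))
Function('N')(C) = Mul(6, Pow(Add(Rational(-4, 5), Mul(Rational(-2, 5), C)), -1))
Function('f')(E, d) = Add(7, Mul(-15, Pow(Add(7, Mul(E, d)), -1))) (Function('f')(E, d) = Add(7, Mul(-15, Pow(Add(2, Add(Mul(E, d), 5)), -1))) = Add(7, Mul(-15, Pow(Add(2, Add(5, Mul(E, d))), -1))) = Add(7, Mul(-15, Pow(Add(7, Mul(E, d)), -1))))
Mul(Mul(-8, 3), Function('f')(Function('v')(3), -1)) = Mul(Mul(-8, 3), Mul(Pow(Add(7, Mul(3, -1)), -1), Add(34, Mul(7, 3, -1)))) = Mul(-24, Mul(Pow(Add(7, -3), -1), Add(34, -21))) = Mul(-24, Mul(Pow(4, -1), 13)) = Mul(-24, Mul(Rational(1, 4), 13)) = Mul(-24, Rational(13, 4)) = -78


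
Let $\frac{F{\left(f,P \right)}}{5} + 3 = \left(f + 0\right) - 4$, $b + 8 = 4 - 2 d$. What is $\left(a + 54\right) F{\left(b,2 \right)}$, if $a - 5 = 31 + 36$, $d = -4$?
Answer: $-1890$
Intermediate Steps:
$a = 72$ ($a = 5 + \left(31 + 36\right) = 5 + 67 = 72$)
$b = 4$ ($b = -8 + \left(4 - -8\right) = -8 + \left(4 + 8\right) = -8 + 12 = 4$)
$F{\left(f,P \right)} = -35 + 5 f$ ($F{\left(f,P \right)} = -15 + 5 \left(\left(f + 0\right) - 4\right) = -15 + 5 \left(f - 4\right) = -15 + 5 \left(-4 + f\right) = -15 + \left(-20 + 5 f\right) = -35 + 5 f$)
$\left(a + 54\right) F{\left(b,2 \right)} = \left(72 + 54\right) \left(-35 + 5 \cdot 4\right) = 126 \left(-35 + 20\right) = 126 \left(-15\right) = -1890$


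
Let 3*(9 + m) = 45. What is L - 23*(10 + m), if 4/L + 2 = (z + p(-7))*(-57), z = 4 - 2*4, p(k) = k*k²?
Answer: -7277932/19777 ≈ -368.00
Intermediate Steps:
m = 6 (m = -9 + (⅓)*45 = -9 + 15 = 6)
p(k) = k³
z = -4 (z = 4 - 8 = -4)
L = 4/19777 (L = 4/(-2 + (-4 + (-7)³)*(-57)) = 4/(-2 + (-4 - 343)*(-57)) = 4/(-2 - 347*(-57)) = 4/(-2 + 19779) = 4/19777 ≈ 0.00020226)
L - 23*(10 + m) = 4/19777 - 23*(10 + 6) = 4/19777 - 23*16 = 4/19777 - 368 = -7277932/19777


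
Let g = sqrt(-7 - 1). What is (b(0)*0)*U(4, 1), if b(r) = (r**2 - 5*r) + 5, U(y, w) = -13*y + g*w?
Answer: 0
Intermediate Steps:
g = 2*I*sqrt(2) (g = sqrt(-8) = 2*I*sqrt(2) ≈ 2.8284*I)
U(y, w) = -13*y + 2*I*w*sqrt(2) (U(y, w) = -13*y + (2*I*sqrt(2))*w = -13*y + 2*I*w*sqrt(2))
b(r) = 5 + r**2 - 5*r
(b(0)*0)*U(4, 1) = ((5 + 0**2 - 5*0)*0)*(-13*4 + 2*I*1*sqrt(2)) = ((5 + 0 + 0)*0)*(-52 + 2*I*sqrt(2)) = (5*0)*(-52 + 2*I*sqrt(2)) = 0*(-52 + 2*I*sqrt(2)) = 0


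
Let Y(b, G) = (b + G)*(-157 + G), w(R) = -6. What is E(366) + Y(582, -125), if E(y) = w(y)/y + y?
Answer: -7838989/61 ≈ -1.2851e+5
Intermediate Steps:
E(y) = y - 6/y (E(y) = -6/y + y = y - 6/y)
Y(b, G) = (-157 + G)*(G + b) (Y(b, G) = (G + b)*(-157 + G) = (-157 + G)*(G + b))
E(366) + Y(582, -125) = (366 - 6/366) + ((-125)**2 - 157*(-125) - 157*582 - 125*582) = (366 - 6*1/366) + (15625 + 19625 - 91374 - 72750) = (366 - 1/61) - 128874 = 22325/61 - 128874 = -7838989/61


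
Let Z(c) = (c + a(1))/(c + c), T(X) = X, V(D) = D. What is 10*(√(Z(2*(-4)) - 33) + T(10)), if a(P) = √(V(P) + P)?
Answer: 100 + 5*√(-520 - √2)/2 ≈ 100.0 + 57.086*I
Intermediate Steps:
a(P) = √2*√P (a(P) = √(P + P) = √(2*P) = √2*√P)
Z(c) = (c + √2)/(2*c) (Z(c) = (c + √2*√1)/(c + c) = (c + √2*1)/((2*c)) = (c + √2)*(1/(2*c)) = (c + √2)/(2*c))
10*(√(Z(2*(-4)) - 33) + T(10)) = 10*(√((2*(-4) + √2)/(2*((2*(-4)))) - 33) + 10) = 10*(√((½)*(-8 + √2)/(-8) - 33) + 10) = 10*(√((½)*(-⅛)*(-8 + √2) - 33) + 10) = 10*(√((½ - √2/16) - 33) + 10) = 10*(√(-65/2 - √2/16) + 10) = 10*(10 + √(-65/2 - √2/16)) = 100 + 10*√(-65/2 - √2/16)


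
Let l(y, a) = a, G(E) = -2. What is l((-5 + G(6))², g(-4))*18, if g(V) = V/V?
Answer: 18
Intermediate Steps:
g(V) = 1
l((-5 + G(6))², g(-4))*18 = 1*18 = 18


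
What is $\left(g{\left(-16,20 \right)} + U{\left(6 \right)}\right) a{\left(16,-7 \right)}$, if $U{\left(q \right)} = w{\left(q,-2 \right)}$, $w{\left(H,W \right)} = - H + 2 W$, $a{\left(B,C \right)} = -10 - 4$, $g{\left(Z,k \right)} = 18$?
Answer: $-112$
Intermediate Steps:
$a{\left(B,C \right)} = -14$
$U{\left(q \right)} = -4 - q$ ($U{\left(q \right)} = - q + 2 \left(-2\right) = - q - 4 = -4 - q$)
$\left(g{\left(-16,20 \right)} + U{\left(6 \right)}\right) a{\left(16,-7 \right)} = \left(18 - 10\right) \left(-14\right) = 8 \left(-14\right) = -112$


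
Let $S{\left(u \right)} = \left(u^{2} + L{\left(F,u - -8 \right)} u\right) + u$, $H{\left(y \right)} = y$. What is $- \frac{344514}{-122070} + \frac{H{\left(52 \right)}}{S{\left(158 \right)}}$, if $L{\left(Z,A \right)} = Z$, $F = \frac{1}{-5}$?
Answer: $\frac{1802154522}{638080235} \approx 2.8243$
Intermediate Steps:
$F = - \frac{1}{5} \approx -0.2$
$S{\left(u \right)} = u^{2} + \frac{4 u}{5}$ ($S{\left(u \right)} = \left(u^{2} - \frac{u}{5}\right) + u = u^{2} + \frac{4 u}{5}$)
$- \frac{344514}{-122070} + \frac{H{\left(52 \right)}}{S{\left(158 \right)}} = - \frac{344514}{-122070} + \frac{52}{\frac{1}{5} \cdot 158 \left(4 + 5 \cdot 158\right)} = \left(-344514\right) \left(- \frac{1}{122070}\right) + \frac{52}{\frac{1}{5} \cdot 158 \left(4 + 790\right)} = \frac{57419}{20345} + \frac{52}{\frac{1}{5} \cdot 158 \cdot 794} = \frac{57419}{20345} + \frac{52}{\frac{125452}{5}} = \frac{57419}{20345} + 52 \cdot \frac{5}{125452} = \frac{57419}{20345} + \frac{65}{31363} = \frac{1802154522}{638080235}$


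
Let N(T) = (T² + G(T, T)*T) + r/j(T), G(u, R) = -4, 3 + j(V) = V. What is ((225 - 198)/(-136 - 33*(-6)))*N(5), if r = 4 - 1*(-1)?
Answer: 405/124 ≈ 3.2661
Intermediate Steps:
j(V) = -3 + V
r = 5 (r = 4 + 1 = 5)
N(T) = T² - 4*T + 5/(-3 + T) (N(T) = (T² - 4*T) + 5/(-3 + T) = T² - 4*T + 5/(-3 + T))
((225 - 198)/(-136 - 33*(-6)))*N(5) = ((225 - 198)/(-136 - 33*(-6)))*((5 + 5*(-4 + 5)*(-3 + 5))/(-3 + 5)) = (27/(-136 + 198))*((5 + 5*1*2)/2) = (27/62)*((5 + 10)/2) = (27*(1/62))*((½)*15) = (27/62)*(15/2) = 405/124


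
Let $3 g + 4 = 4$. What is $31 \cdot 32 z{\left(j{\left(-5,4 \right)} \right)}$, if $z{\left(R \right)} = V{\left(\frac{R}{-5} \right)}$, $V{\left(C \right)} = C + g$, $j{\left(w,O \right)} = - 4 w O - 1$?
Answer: $- \frac{78368}{5} \approx -15674.0$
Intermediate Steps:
$g = 0$ ($g = - \frac{4}{3} + \frac{1}{3} \cdot 4 = - \frac{4}{3} + \frac{4}{3} = 0$)
$j{\left(w,O \right)} = -1 - 4 O w$ ($j{\left(w,O \right)} = - 4 O w - 1 = -1 - 4 O w$)
$V{\left(C \right)} = C$ ($V{\left(C \right)} = C + 0 = C$)
$z{\left(R \right)} = - \frac{R}{5}$ ($z{\left(R \right)} = \frac{R}{-5} = R \left(- \frac{1}{5}\right) = - \frac{R}{5}$)
$31 \cdot 32 z{\left(j{\left(-5,4 \right)} \right)} = 31 \cdot 32 \left(- \frac{-1 - 16 \left(-5\right)}{5}\right) = 992 \left(- \frac{-1 + 80}{5}\right) = 992 \left(\left(- \frac{1}{5}\right) 79\right) = 992 \left(- \frac{79}{5}\right) = - \frac{78368}{5}$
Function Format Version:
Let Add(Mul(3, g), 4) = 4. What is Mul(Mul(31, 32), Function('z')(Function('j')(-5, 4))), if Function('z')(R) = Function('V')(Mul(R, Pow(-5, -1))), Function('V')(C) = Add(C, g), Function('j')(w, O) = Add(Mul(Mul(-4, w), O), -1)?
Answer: Rational(-78368, 5) ≈ -15674.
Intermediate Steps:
g = 0 (g = Add(Rational(-4, 3), Mul(Rational(1, 3), 4)) = Add(Rational(-4, 3), Rational(4, 3)) = 0)
Function('j')(w, O) = Add(-1, Mul(-4, O, w)) (Function('j')(w, O) = Add(Mul(-4, O, w), -1) = Add(-1, Mul(-4, O, w)))
Function('V')(C) = C (Function('V')(C) = Add(C, 0) = C)
Function('z')(R) = Mul(Rational(-1, 5), R) (Function('z')(R) = Mul(R, Pow(-5, -1)) = Mul(R, Rational(-1, 5)) = Mul(Rational(-1, 5), R))
Mul(Mul(31, 32), Function('z')(Function('j')(-5, 4))) = Mul(Mul(31, 32), Mul(Rational(-1, 5), Add(-1, Mul(-4, 4, -5)))) = Mul(992, Mul(Rational(-1, 5), Add(-1, 80))) = Mul(992, Mul(Rational(-1, 5), 79)) = Mul(992, Rational(-79, 5)) = Rational(-78368, 5)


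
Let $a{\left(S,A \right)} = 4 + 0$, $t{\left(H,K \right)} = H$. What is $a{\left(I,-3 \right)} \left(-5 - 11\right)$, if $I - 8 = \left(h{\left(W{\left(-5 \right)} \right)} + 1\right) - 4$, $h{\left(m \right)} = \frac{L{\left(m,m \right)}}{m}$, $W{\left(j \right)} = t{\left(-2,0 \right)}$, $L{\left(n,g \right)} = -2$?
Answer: $-64$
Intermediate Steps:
$W{\left(j \right)} = -2$
$h{\left(m \right)} = - \frac{2}{m}$
$I = 6$ ($I = 8 - \left(3 - 1\right) = 8 + \left(\left(\left(-2\right) \left(- \frac{1}{2}\right) + 1\right) - 4\right) = 8 + \left(\left(1 + 1\right) - 4\right) = 8 + \left(2 - 4\right) = 8 - 2 = 6$)
$a{\left(S,A \right)} = 4$
$a{\left(I,-3 \right)} \left(-5 - 11\right) = 4 \left(-5 - 11\right) = 4 \left(-16\right) = -64$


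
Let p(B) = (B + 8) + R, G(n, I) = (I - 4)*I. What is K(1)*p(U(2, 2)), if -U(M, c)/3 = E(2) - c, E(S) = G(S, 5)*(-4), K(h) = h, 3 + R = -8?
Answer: 63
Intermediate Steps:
R = -11 (R = -3 - 8 = -11)
G(n, I) = I*(-4 + I) (G(n, I) = (-4 + I)*I = I*(-4 + I))
E(S) = -20 (E(S) = (5*(-4 + 5))*(-4) = (5*1)*(-4) = 5*(-4) = -20)
U(M, c) = 60 + 3*c (U(M, c) = -3*(-20 - c) = 60 + 3*c)
p(B) = -3 + B (p(B) = (B + 8) - 11 = (8 + B) - 11 = -3 + B)
K(1)*p(U(2, 2)) = 1*(-3 + (60 + 3*2)) = 1*(-3 + (60 + 6)) = 1*(-3 + 66) = 1*63 = 63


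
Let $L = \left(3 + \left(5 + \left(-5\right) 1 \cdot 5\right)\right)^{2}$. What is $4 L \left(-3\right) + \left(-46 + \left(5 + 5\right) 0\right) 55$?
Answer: $-5998$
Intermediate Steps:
$L = 289$ ($L = \left(3 + \left(5 - 25\right)\right)^{2} = \left(3 - 20\right)^{2} = \left(-17\right)^{2} = 289$)
$4 L \left(-3\right) + \left(-46 + \left(5 + 5\right) 0\right) 55 = 4 \cdot 289 \left(-3\right) + \left(-46 + \left(5 + 5\right) 0\right) 55 = 1156 \left(-3\right) + \left(-46 + 10 \cdot 0\right) 55 = -3468 + \left(-46 + 0\right) 55 = -3468 - 2530 = -5998$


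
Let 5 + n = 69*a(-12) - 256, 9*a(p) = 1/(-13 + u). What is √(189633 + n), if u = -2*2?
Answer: 7*√10052151/51 ≈ 435.17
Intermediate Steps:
u = -4
a(p) = -1/153 (a(p) = 1/(9*(-13 - 4)) = (⅑)/(-17) = (⅑)*(-1/17) = -1/153)
n = -13334/51 (n = -5 + (69*(-1/153) - 256) = -5 + (-23/51 - 256) = -5 - 13079/51 = -13334/51 ≈ -261.45)
√(189633 + n) = √(189633 - 13334/51) = √(9657949/51) = 7*√10052151/51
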